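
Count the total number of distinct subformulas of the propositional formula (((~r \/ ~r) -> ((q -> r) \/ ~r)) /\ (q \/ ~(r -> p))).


Formula: (((~r \/ ~r) -> ((q -> r) \/ ~r)) /\ (q \/ ~(r -> p)))
Subformulas found:
  1. q
  2. r
  3. p
  4. ~r
  5. (r -> p)
  6. (q -> r)
  7. ~(r -> p)
  8. (~r \/ ~r)
  9. ((q -> r) \/ ~r)
  10. (q \/ ~(r -> p))
  11. ((~r \/ ~r) -> ((q -> r) \/ ~r))
  12. (((~r \/ ~r) -> ((q -> r) \/ ~r)) /\ (q \/ ~(r -> p)))
Total distinct subformulas = 12

12


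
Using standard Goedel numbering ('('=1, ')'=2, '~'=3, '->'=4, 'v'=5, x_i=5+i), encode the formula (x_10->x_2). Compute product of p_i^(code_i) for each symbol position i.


Formula: (x_10->x_2)
Symbol codes: [1, 15, 4, 7, 2]
Primes: [2, 3, 5, 7, 11]
p_1^1 = 2^1 = 2
p_2^15 = 3^15 = 14348907
p_3^4 = 5^4 = 625
p_4^7 = 7^7 = 823543
p_5^2 = 11^2 = 121
Product = 1787312465022026250

1787312465022026250


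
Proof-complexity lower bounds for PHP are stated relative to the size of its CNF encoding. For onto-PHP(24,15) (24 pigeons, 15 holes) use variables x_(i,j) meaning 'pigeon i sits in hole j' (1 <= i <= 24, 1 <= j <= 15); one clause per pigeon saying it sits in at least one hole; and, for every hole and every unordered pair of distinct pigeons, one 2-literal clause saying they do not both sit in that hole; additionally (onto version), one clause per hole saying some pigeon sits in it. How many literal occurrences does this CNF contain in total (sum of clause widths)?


onto-PHP(24,15): 24 pigeons, 15 holes, 24*15 = 360 variables.
- pigeon clauses: one per pigeon -> 24 clauses of width 15 -> 360 literals
- hole clauses: 15 holes * C(24,2) = 15 * 276 -> 4140 clauses of width 2 -> 8280 literals
- onto clauses: one per hole -> 15 clauses of width 24 -> 360 literals
Total literal occurrences = 360 + 8280 + 360 = 9000

9000


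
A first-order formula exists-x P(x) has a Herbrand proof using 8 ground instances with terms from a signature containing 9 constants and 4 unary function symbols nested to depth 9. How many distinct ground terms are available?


Herbrand terms by depth:
Depth 0: 9 constants
Depth 1: 36 new terms (running total: 45)
Depth 2: 144 new terms (running total: 189)
Depth 3: 576 new terms (running total: 765)
Depth 4: 2304 new terms (running total: 3069)
Depth 5: 9216 new terms (running total: 12285)
Depth 6: 36864 new terms (running total: 49149)
Depth 7: 147456 new terms (running total: 196605)
Depth 8: 589824 new terms (running total: 786429)
Depth 9: 2359296 new terms (running total: 3145725)
Total distinct ground terms = 3145725

3145725


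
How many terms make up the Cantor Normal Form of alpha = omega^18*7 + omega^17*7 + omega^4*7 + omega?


CNF: omega^18*7 + omega^17*7 + omega^4*7 + omega
Count the summands separated by '+':
  term 1: omega^18*7
  term 2: omega^17*7
  term 3: omega^4*7
  term 4: omega
Total terms = 4

4


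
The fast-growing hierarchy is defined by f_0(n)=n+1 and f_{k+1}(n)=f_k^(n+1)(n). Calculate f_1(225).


f_1(225) = f_0^226(225)
f_0 adds 1 each time, applied 226 times.
f_1(225) = 225 + 226 = 451

451


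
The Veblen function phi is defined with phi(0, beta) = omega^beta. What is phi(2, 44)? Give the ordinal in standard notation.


phi(2, 44):
phi(2, beta) = zeta_beta (the beta-th zeta number, fixed point of epsilon).
phi(2, 44) = zeta_44

zeta_44


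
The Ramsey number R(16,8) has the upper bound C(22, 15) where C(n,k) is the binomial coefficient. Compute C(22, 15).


R(16,8) <= C(16+8-2, 16-1) = C(22, 15)
C(22, 15) = 22! / (15! * 7!)
= 170544

170544


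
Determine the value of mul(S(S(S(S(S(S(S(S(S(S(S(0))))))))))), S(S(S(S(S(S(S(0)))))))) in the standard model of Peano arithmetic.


mul(S^11(0), S^7(0)):
S^11(0) = 11
S^7(0) = 7
11 * 7 = 77

77


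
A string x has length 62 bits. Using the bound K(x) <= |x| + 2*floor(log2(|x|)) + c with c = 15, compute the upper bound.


floor(log2(62)) = 5
2 * 5 = 10
K(x) <= 62 + 10 + 15 = 87

87


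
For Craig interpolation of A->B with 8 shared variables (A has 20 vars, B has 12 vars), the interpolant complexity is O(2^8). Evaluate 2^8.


Shared atoms = 8
Craig interpolant size bound = 2^8
= 256

256


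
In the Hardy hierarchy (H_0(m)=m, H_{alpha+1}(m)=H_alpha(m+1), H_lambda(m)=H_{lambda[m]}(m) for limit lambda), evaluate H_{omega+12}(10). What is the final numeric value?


H_{omega+12}(10):
Unwind the 12 successor steps: H_{omega+12}(10) = H_omega(10+12) = H_omega(22).
H_omega(m) = H_m(m) = m + m = 2m.
Result = 2 * 22 = 44

44


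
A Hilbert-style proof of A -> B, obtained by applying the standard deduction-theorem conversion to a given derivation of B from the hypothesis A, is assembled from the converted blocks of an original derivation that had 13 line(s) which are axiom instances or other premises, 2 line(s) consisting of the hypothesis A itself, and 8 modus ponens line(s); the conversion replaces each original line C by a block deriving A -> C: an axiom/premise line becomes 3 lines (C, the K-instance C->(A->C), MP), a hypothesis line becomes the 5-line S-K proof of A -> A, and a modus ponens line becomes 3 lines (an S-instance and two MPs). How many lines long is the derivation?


Deduction-theorem conversion, block by block:
- 13 axiom/premise lines -> 3 lines each = 39
- 2 hypothesis lines -> 5 lines each (identity proof A->A) = 10
- 8 MP lines -> 3 lines each (S-instance, MP, MP) = 24
Total = 39 + 10 + 24 = 73 lines.

73


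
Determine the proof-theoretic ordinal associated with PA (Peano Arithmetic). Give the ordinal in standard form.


The proof-theoretic ordinal of PA (Peano Arithmetic) is a standard result in ordinal analysis.
This ordinal is the supremum of order types of primitive recursive well-orderings
that the theory can prove to be well-ordered.
For PA (Peano Arithmetic), the proof-theoretic ordinal is epsilon_0.

epsilon_0


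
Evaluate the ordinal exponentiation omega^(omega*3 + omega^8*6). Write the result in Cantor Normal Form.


omega^(omega*3 + omega^8*6):
In ordinal addition a term is absorbed by a following term of strictly larger exponent: 1 < 8, so omega*3 + omega^8*6 = omega^8*6.
omega raised to a CNF ordinal is a single CNF term: Result = omega^(omega^8*6)

omega^(omega^8*6)


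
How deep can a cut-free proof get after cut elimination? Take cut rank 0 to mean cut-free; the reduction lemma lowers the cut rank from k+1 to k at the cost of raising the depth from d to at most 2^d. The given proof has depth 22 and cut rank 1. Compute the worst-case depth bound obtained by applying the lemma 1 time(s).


Each rank reduction sends depth d to at most 2^d; cut rank r needs r reductions.
2_0(22) = 22
2_1(22) = 2^22 = 4194304
Cut-free depth bound = 4194304

4194304


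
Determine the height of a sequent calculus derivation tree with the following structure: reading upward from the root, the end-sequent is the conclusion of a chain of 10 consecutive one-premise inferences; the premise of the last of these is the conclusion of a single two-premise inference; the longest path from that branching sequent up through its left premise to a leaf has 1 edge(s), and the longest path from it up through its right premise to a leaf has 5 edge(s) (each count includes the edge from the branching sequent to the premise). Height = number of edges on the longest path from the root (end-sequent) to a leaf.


Longest path through the left premise: 1 edges (measured from the branching sequent)
Longest path through the right premise: 5 edges
Height of the subtree rooted at the branching sequent: max(1, 5) = 5
The branching sequent sits 10 edges above the root (the chain of one-premise inferences), so height = 5 + 10 = 15

15


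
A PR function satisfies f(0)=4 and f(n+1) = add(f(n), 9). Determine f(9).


f(0) = 4
f(1) = add(f(0), 9) = add(4, 9) = 13
f(2) = add(f(1), 9) = add(13, 9) = 22
f(3) = add(f(2), 9) = add(22, 9) = 31
f(4) = add(f(3), 9) = add(31, 9) = 40
f(5) = add(f(4), 9) = add(40, 9) = 49
f(6) = add(f(5), 9) = add(49, 9) = 58
f(7) = add(f(6), 9) = add(58, 9) = 67
f(8) = add(f(7), 9) = add(67, 9) = 76
f(9) = add(f(8), 9) = add(76, 9) = 85


85


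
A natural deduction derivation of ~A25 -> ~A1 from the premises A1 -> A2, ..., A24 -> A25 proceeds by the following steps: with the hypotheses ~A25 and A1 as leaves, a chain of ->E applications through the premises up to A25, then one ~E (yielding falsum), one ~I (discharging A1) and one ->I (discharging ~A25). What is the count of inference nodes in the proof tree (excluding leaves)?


From hypothesis A1, 24 ->E steps along the 24 premises yield A25.
~E with hypothesis ~A25 gives falsum (1 node); ~I discharging A1 gives ~A1 (1 node); ->I discharging ~A25 gives the goal (1 node).
Total = 24 + 3 = 27 inference nodes.

27


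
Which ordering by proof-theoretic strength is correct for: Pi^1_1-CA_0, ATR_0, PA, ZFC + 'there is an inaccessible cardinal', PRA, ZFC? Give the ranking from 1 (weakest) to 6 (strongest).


Ordering by consistency strength:
1. PRA
2. PA
3. ATR_0
4. Pi^1_1-CA_0
5. ZFC
6. ZFC + 'there is an inaccessible cardinal'


Pi^1_1-CA_0=4, ATR_0=3, PA=2, ZFC + 'there is an inaccessible cardinal'=6, PRA=1, ZFC=5


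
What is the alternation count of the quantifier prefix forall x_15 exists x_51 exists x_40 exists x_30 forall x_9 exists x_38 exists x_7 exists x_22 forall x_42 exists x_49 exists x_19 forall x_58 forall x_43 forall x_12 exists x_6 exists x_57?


Walk the prefix and count type changes:
  position 1: forall -> exists <-- alternation
  position 2: exists -> exists
  position 3: exists -> exists
  position 4: exists -> forall <-- alternation
  position 5: forall -> exists <-- alternation
  position 6: exists -> exists
  position 7: exists -> exists
  position 8: exists -> forall <-- alternation
  position 9: forall -> exists <-- alternation
  position 10: exists -> exists
  position 11: exists -> forall <-- alternation
  position 12: forall -> forall
  position 13: forall -> forall
  position 14: forall -> exists <-- alternation
  position 15: exists -> exists
Total alternations = 7

7


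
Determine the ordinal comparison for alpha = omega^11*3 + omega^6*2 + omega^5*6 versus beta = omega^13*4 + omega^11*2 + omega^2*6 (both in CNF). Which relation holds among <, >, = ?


Compare term by term from highest exponent:
alpha = omega^11*3 + omega^6*2 + omega^5*6
beta = omega^13*4 + omega^11*2 + omega^2*6
Term 1: alpha has omega^11*3, beta has omega^13*4
Term 2: alpha has omega^6*2, beta has omega^11*2
Term 3: alpha has omega^5*6, beta has omega^2*6
Result: alpha < beta

alpha < beta


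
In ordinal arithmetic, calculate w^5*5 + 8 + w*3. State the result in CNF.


Ordinal addition (w^5*5 + 8) + w*3:
alpha's leading term has exponent 5 > beta's exponent 1, so it survives.
alpha's tail term has exponent 0 < beta's exponent 1, so it is absorbed by beta.
In ordinal addition, any term followed by a strictly larger-exponent term is absorbed.
Result = w^5*5 + w*3

w^5*5 + w*3


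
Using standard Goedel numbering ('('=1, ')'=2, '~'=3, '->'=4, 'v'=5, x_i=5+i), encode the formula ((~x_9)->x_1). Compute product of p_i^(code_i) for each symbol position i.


Formula: ((~x_9)->x_1)
Symbol codes: [1, 1, 3, 14, 2, 4, 6, 2]
Primes: [2, 3, 5, 7, 11, 13, 17, 19]
p_1^1 = 2^1 = 2
p_2^1 = 3^1 = 3
p_3^3 = 5^3 = 125
p_4^14 = 7^14 = 678223072849
p_5^2 = 11^2 = 121
p_6^4 = 13^4 = 28561
p_7^6 = 17^6 = 24137569
p_8^2 = 19^2 = 361
Product = 15317692021058312196375555240750

15317692021058312196375555240750


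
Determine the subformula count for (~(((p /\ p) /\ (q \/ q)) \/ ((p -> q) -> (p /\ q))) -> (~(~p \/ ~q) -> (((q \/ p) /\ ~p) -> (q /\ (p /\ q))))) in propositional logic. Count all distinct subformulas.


Formula: (~(((p /\ p) /\ (q \/ q)) \/ ((p -> q) -> (p /\ q))) -> (~(~p \/ ~q) -> (((q \/ p) /\ ~p) -> (q /\ (p /\ q)))))
Subformulas found:
  1. q
  2. p
  3. ~p
  4. ~q
  5. (q \/ p)
  6. (p /\ q)
  7. (p /\ p)
  8. (p -> q)
  9. (q \/ q)
  10. (~p \/ ~q)
  11. ~(~p \/ ~q)
  12. (q /\ (p /\ q))
  13. ((q \/ p) /\ ~p)
  14. ((p -> q) -> (p /\ q))
  15. ((p /\ p) /\ (q \/ q))
  16. (((q \/ p) /\ ~p) -> (q /\ (p /\ q)))
  17. (((p /\ p) /\ (q \/ q)) \/ ((p -> q) -> (p /\ q)))
  18. ~(((p /\ p) /\ (q \/ q)) \/ ((p -> q) -> (p /\ q)))
  19. (~(~p \/ ~q) -> (((q \/ p) /\ ~p) -> (q /\ (p /\ q))))
  20. (~(((p /\ p) /\ (q \/ q)) \/ ((p -> q) -> (p /\ q))) -> (~(~p \/ ~q) -> (((q \/ p) /\ ~p) -> (q /\ (p /\ q)))))
Total distinct subformulas = 20

20


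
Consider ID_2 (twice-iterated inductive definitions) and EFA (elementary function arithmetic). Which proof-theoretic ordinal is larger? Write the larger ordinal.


Proof-theoretic ordinal of ID_2 (twice-iterated inductive definitions): psi_0(epsilon_{Omega_2+1})
Proof-theoretic ordinal of EFA (elementary function arithmetic): omega^3
Comparing: omega^3 < psi_0(epsilon_{Omega_2+1}).
The larger ordinal is psi_0(epsilon_{Omega_2+1}) (from ID_2 (twice-iterated inductive definitions)).

psi_0(epsilon_{Omega_2+1})


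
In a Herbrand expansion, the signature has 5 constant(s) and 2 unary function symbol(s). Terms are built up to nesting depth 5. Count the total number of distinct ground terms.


Herbrand terms by depth:
Depth 0: 5 constants
Depth 1: 10 new terms (running total: 15)
Depth 2: 20 new terms (running total: 35)
Depth 3: 40 new terms (running total: 75)
Depth 4: 80 new terms (running total: 155)
Depth 5: 160 new terms (running total: 315)
Total distinct ground terms = 315

315


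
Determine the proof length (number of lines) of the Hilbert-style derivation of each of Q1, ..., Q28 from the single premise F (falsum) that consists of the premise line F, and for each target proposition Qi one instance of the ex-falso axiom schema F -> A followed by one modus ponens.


Ex falso, line by line:
- 1 premise line (F)
- 28 targets, each needing 1 axiom instance (F -> Qi) + 1 MP = 2 lines: 2 * 28 = 56
Total = 1 + 56 = 57 lines.

57


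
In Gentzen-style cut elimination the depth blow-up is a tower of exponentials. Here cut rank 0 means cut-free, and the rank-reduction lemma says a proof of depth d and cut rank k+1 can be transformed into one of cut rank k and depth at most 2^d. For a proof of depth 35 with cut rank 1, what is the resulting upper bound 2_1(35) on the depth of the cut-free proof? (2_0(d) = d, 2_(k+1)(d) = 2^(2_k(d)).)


Each rank reduction sends depth d to at most 2^d; cut rank r needs r reductions.
2_0(35) = 35
2_1(35) = 2^35 = 34359738368
Cut-free depth bound = 34359738368

34359738368


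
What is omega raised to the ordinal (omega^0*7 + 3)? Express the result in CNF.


omega^(omega^0*7 + 3):
omega^0 = 1, so the exponent is 7 + 3 = 10 (finite ordinal addition).
Result = omega^10, already a single CNF term.

omega^10


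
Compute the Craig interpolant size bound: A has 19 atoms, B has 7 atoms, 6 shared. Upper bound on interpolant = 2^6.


Shared atoms = 6
Craig interpolant size bound = 2^6
= 64

64


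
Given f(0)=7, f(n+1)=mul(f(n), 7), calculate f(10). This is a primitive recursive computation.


f(0) = 7
f(1) = mul(f(0), 7) = mul(7, 7) = 49
f(2) = mul(f(1), 7) = mul(49, 7) = 343
f(3) = mul(f(2), 7) = mul(343, 7) = 2401
f(4) = mul(f(3), 7) = mul(2401, 7) = 16807
f(5) = mul(f(4), 7) = mul(16807, 7) = 117649
f(6) = mul(f(5), 7) = mul(117649, 7) = 823543
f(7) = mul(f(6), 7) = mul(823543, 7) = 5764801
f(8) = mul(f(7), 7) = mul(5764801, 7) = 40353607
f(9) = mul(f(8), 7) = mul(40353607, 7) = 282475249
f(10) = mul(f(9), 7) = mul(282475249, 7) = 1977326743


1977326743


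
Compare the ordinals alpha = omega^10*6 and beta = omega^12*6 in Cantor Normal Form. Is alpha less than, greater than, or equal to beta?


Compare term by term from highest exponent:
alpha = omega^10*6
beta = omega^12*6
Term 1: alpha has omega^10*6, beta has omega^12*6
Result: alpha < beta

alpha < beta


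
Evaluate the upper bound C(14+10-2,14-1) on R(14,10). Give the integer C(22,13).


R(14,10) <= C(14+10-2, 14-1) = C(22, 13)
C(22, 13) = 22! / (13! * 9!)
= 497420

497420


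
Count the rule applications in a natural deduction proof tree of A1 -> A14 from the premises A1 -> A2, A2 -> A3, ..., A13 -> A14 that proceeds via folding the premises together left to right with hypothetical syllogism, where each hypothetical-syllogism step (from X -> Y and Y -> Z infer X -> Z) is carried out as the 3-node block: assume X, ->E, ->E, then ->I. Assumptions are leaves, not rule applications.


There are 13 premises in the chain. The first HS step combines premises 1 and 2; each further premise needs one more HS step.
So 13 premises require 13 - 1 = 12 hypothetical-syllogism steps.
Each HS step uses 3 inference nodes (->E, ->E, ->I).
12 * 3 = 36 total inference nodes.

36


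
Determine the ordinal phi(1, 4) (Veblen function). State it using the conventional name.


phi(1, 4):
phi(1, beta) = epsilon_beta (the beta-th epsilon number).
phi(1, 4) = epsilon_4

epsilon_4


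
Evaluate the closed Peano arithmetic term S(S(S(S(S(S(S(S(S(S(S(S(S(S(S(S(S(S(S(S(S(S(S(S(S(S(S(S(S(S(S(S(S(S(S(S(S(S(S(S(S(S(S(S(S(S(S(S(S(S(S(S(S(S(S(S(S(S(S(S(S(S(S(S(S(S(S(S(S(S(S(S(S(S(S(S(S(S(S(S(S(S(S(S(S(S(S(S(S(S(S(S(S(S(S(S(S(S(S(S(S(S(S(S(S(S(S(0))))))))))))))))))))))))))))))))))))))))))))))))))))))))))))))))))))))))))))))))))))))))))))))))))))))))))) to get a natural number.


Counting successors applied to 0:
107 applications of S to 0 = 107

107


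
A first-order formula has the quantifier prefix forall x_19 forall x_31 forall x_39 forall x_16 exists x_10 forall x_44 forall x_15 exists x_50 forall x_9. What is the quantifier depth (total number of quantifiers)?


Quantifier prefix has 9 quantifier symbols.
Quantifier depth = 9

9


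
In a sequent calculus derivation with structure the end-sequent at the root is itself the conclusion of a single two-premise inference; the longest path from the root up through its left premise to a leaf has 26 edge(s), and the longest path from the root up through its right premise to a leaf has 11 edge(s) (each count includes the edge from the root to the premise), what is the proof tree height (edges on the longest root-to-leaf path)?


Longest path through the left premise: 26 edges (measured from the branching sequent)
Longest path through the right premise: 11 edges
Height of the subtree rooted at the branching sequent: max(26, 11) = 26
The branching sequent is the root itself.
Total height = 26

26


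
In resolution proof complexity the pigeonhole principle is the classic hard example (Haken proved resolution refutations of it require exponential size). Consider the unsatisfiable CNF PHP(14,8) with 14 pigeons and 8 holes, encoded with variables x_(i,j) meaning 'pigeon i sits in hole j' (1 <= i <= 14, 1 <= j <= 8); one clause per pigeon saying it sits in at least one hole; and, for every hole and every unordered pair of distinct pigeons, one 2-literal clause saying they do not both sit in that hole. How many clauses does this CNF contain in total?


PHP(14,8): 14 pigeons, 8 holes, 14*8 = 112 variables.
- pigeon clauses: one per pigeon -> 14 clauses
- hole clauses: 8 holes * C(14,2) = 8 * 91 -> 728 clauses
Total clauses = 14 + 728 = 742

742


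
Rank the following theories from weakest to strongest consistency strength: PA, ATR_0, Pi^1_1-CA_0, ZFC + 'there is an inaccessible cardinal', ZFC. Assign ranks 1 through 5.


Ordering by consistency strength:
1. PA
2. ATR_0
3. Pi^1_1-CA_0
4. ZFC
5. ZFC + 'there is an inaccessible cardinal'


PA=1, ATR_0=2, Pi^1_1-CA_0=3, ZFC + 'there is an inaccessible cardinal'=5, ZFC=4


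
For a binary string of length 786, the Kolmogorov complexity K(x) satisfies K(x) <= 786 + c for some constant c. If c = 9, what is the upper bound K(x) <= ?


K(x) <= |x| + c = 786 + 9 = 795

795


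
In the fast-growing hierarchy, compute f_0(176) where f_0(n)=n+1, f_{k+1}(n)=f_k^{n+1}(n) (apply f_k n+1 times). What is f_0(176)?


f_0(176) = 176 + 1 = 177

177


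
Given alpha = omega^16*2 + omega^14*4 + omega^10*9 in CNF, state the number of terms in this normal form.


CNF: omega^16*2 + omega^14*4 + omega^10*9
Count the summands separated by '+':
  term 1: omega^16*2
  term 2: omega^14*4
  term 3: omega^10*9
Total terms = 3

3


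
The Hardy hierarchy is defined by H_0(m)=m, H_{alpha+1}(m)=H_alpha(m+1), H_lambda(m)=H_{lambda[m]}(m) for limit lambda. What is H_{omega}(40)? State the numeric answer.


H_{omega}(40):
H_omega(m) = H_m(m) = m + m = 2m.
Result = 2 * 40 = 80

80


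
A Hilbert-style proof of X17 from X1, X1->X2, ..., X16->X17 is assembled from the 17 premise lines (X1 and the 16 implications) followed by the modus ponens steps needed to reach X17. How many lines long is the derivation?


We have 17 premise lines: X1 and 16 implications.
Each implication is detached once by MP, giving 16 MP lines.
17 premise lines + 16 MP lines = 33 total lines.

33


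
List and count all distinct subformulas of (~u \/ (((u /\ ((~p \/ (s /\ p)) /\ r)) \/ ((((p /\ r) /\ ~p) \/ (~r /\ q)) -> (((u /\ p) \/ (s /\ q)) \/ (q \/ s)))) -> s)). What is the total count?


Formula: (~u \/ (((u /\ ((~p \/ (s /\ p)) /\ r)) \/ ((((p /\ r) /\ ~p) \/ (~r /\ q)) -> (((u /\ p) \/ (s /\ q)) \/ (q \/ s)))) -> s))
Subformulas found:
  1. r
  2. q
  3. u
  4. s
  5. p
  6. ~p
  7. ~u
  8. ~r
  9. (s /\ p)
  10. (s /\ q)
  11. (u /\ p)
  12. (p /\ r)
  13. (q \/ s)
  14. (~r /\ q)
  15. (~p \/ (s /\ p))
  16. ((p /\ r) /\ ~p)
  17. ((u /\ p) \/ (s /\ q))
  18. ((~p \/ (s /\ p)) /\ r)
  19. (u /\ ((~p \/ (s /\ p)) /\ r))
  20. (((p /\ r) /\ ~p) \/ (~r /\ q))
  21. (((u /\ p) \/ (s /\ q)) \/ (q \/ s))
  22. ((((p /\ r) /\ ~p) \/ (~r /\ q)) -> (((u /\ p) \/ (s /\ q)) \/ (q \/ s)))
  23. ((u /\ ((~p \/ (s /\ p)) /\ r)) \/ ((((p /\ r) /\ ~p) \/ (~r /\ q)) -> (((u /\ p) \/ (s /\ q)) \/ (q \/ s))))
  24. (((u /\ ((~p \/ (s /\ p)) /\ r)) \/ ((((p /\ r) /\ ~p) \/ (~r /\ q)) -> (((u /\ p) \/ (s /\ q)) \/ (q \/ s)))) -> s)
  25. (~u \/ (((u /\ ((~p \/ (s /\ p)) /\ r)) \/ ((((p /\ r) /\ ~p) \/ (~r /\ q)) -> (((u /\ p) \/ (s /\ q)) \/ (q \/ s)))) -> s))
Total distinct subformulas = 25

25


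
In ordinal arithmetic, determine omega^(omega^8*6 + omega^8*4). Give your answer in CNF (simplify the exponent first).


omega^(omega^8*6 + omega^8*4):
Both terms of the exponent have the same exponent 8, so they merge: omega^8*6 + omega^8*4 = omega^8*(6+4) = omega^8*10.
omega raised to a CNF ordinal is a single CNF term: Result = omega^(omega^8*10)

omega^(omega^8*10)


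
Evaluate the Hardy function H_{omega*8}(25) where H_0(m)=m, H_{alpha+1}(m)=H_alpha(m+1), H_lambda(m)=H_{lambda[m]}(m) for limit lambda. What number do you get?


H_{omega*8}(25):
For the Hardy hierarchy, H_{omega*k}(n) = 2^k * n.
2^8 = 256.
256 * 25 = 6400

6400


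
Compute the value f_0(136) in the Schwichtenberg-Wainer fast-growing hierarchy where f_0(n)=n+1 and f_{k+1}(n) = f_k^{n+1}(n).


f_0(136) = 136 + 1 = 137

137


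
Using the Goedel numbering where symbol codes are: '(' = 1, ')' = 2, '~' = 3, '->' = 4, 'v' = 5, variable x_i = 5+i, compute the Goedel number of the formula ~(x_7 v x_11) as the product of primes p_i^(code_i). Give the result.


Formula: ~(x_7 v x_11)
Symbol codes: [3, 1, 12, 5, 16, 2]
Primes: [2, 3, 5, 7, 11, 13]
p_1^3 = 2^3 = 8
p_2^1 = 3^1 = 3
p_3^12 = 5^12 = 244140625
p_4^5 = 7^5 = 16807
p_5^16 = 11^16 = 45949729863572161
p_6^2 = 13^2 = 169
Product = 764735341166500109634744140625000

764735341166500109634744140625000


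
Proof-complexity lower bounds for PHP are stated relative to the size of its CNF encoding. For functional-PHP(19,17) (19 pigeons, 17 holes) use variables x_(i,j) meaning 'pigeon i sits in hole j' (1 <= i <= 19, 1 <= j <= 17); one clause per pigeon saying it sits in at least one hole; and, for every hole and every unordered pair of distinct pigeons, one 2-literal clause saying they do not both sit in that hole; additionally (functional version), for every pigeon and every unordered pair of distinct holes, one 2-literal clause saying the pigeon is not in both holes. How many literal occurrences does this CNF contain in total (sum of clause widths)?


functional-PHP(19,17): 19 pigeons, 17 holes, 19*17 = 323 variables.
- pigeon clauses: one per pigeon -> 19 clauses of width 17 -> 323 literals
- hole clauses: 17 holes * C(19,2) = 17 * 171 -> 2907 clauses of width 2 -> 5814 literals
- functional clauses: 19 pigeons * C(17,2) = 19 * 136 -> 2584 clauses of width 2 -> 5168 literals
Total literal occurrences = 323 + 5814 + 5168 = 11305

11305


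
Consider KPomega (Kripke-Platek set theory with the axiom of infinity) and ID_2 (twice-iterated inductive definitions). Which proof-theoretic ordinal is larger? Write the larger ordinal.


Proof-theoretic ordinal of KPomega (Kripke-Platek set theory with the axiom of infinity): psi_0(epsilon_{Omega+1})
Proof-theoretic ordinal of ID_2 (twice-iterated inductive definitions): psi_0(epsilon_{Omega_2+1})
Comparing: psi_0(epsilon_{Omega+1}) < psi_0(epsilon_{Omega_2+1}).
The larger ordinal is psi_0(epsilon_{Omega_2+1}) (from ID_2 (twice-iterated inductive definitions)).

psi_0(epsilon_{Omega_2+1})


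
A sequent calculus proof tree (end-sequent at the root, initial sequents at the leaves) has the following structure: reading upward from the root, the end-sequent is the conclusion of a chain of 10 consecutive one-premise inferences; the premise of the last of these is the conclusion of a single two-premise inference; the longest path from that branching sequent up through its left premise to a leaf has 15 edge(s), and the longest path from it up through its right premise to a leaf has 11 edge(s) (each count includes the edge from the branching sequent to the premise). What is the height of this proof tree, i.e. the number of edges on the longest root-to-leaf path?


Longest path through the left premise: 15 edges (measured from the branching sequent)
Longest path through the right premise: 11 edges
Height of the subtree rooted at the branching sequent: max(15, 11) = 15
The branching sequent sits 10 edges above the root (the chain of one-premise inferences), so height = 15 + 10 = 25

25


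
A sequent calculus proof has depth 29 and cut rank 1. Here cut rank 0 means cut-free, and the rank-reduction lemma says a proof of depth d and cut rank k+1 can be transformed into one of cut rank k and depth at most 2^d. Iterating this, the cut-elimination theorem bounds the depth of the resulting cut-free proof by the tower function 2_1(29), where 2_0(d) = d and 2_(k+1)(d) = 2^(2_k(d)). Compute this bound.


Each rank reduction sends depth d to at most 2^d; cut rank r needs r reductions.
2_0(29) = 29
2_1(29) = 2^29 = 536870912
Cut-free depth bound = 536870912

536870912


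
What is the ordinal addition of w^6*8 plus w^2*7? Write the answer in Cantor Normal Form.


Ordinal addition w^6*8 + w^2*7:
Leading exponent of alpha (6) > leading exponent of beta (2).
Since alpha's term has higher exponent than beta's leading term,
the sum is simply alpha followed by beta.
Result = w^6*8 + w^2*7

w^6*8 + w^2*7


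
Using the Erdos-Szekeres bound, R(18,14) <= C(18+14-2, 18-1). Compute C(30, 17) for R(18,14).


R(18,14) <= C(18+14-2, 18-1) = C(30, 17)
C(30, 17) = 30! / (17! * 13!)
= 119759850

119759850


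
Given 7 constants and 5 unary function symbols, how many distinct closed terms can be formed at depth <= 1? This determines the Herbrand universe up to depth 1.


Herbrand terms by depth:
Depth 0: 7 constants
Depth 1: 35 new terms (running total: 42)
Total distinct ground terms = 42

42


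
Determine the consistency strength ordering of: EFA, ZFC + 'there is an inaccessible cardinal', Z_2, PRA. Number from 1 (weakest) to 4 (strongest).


Ordering by consistency strength:
1. EFA
2. PRA
3. Z_2
4. ZFC + 'there is an inaccessible cardinal'


EFA=1, ZFC + 'there is an inaccessible cardinal'=4, Z_2=3, PRA=2


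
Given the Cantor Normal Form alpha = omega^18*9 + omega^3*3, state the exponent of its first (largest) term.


CNF: omega^18*9 + omega^3*3
The leading term is omega^18*9, which has exponent 18.

18


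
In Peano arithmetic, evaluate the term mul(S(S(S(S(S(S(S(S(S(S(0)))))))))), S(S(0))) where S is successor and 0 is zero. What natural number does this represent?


mul(S^10(0), S^2(0)):
S^10(0) = 10
S^2(0) = 2
10 * 2 = 20

20


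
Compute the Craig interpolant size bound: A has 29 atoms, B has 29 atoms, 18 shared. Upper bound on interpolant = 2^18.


Shared atoms = 18
Craig interpolant size bound = 2^18
= 262144

262144


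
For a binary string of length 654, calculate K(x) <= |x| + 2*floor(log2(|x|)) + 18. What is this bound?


floor(log2(654)) = 9
2 * 9 = 18
K(x) <= 654 + 18 + 18 = 690

690


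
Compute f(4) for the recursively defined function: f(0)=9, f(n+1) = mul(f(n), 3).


f(0) = 9
f(1) = mul(f(0), 3) = mul(9, 3) = 27
f(2) = mul(f(1), 3) = mul(27, 3) = 81
f(3) = mul(f(2), 3) = mul(81, 3) = 243
f(4) = mul(f(3), 3) = mul(243, 3) = 729


729


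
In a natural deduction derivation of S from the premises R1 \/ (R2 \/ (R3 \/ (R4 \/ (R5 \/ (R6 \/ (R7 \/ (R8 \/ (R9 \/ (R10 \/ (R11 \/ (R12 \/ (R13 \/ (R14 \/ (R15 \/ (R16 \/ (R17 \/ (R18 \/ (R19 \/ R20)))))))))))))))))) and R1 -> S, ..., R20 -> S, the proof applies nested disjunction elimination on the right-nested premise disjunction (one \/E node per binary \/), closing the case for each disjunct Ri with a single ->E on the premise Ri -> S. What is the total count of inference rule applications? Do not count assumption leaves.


The premise R1 \/ (R2 \/ (R3 \/ (R4 \/ (R5 \/ (R6 \/ (R7 \/ (R8 \/ (R9 \/ (R10 \/ (R11 \/ (R12 \/ (R13 \/ (R14 \/ (R15 \/ (R16 \/ (R17 \/ (R18 \/ (R19 \/ R20)))))))))))))))))) contains 20 disjuncts, hence 19 binary \/ connectives.
- Each binary \/ is eliminated once: 19 \/E nodes.
- Each of the 20 cases Ri derives S by one ->E with Ri -> S: 20 ->E nodes.
Total = 19 + 20 = 39

39


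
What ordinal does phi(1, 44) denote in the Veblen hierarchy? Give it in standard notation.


phi(1, 44):
phi(1, beta) = epsilon_beta (the beta-th epsilon number).
phi(1, 44) = epsilon_44

epsilon_44


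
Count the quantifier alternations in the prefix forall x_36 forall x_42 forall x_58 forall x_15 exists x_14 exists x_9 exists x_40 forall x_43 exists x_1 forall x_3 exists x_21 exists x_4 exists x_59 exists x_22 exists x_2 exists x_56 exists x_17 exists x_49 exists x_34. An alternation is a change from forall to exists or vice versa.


Walk the prefix and count type changes:
  position 1: forall -> forall
  position 2: forall -> forall
  position 3: forall -> forall
  position 4: forall -> exists <-- alternation
  position 5: exists -> exists
  position 6: exists -> exists
  position 7: exists -> forall <-- alternation
  position 8: forall -> exists <-- alternation
  position 9: exists -> forall <-- alternation
  position 10: forall -> exists <-- alternation
  position 11: exists -> exists
  position 12: exists -> exists
  position 13: exists -> exists
  position 14: exists -> exists
  position 15: exists -> exists
  position 16: exists -> exists
  position 17: exists -> exists
  position 18: exists -> exists
Total alternations = 5

5


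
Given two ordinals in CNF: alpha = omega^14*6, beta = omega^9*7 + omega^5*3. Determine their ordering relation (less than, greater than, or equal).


Compare term by term from highest exponent:
alpha = omega^14*6
beta = omega^9*7 + omega^5*3
Term 1: alpha has omega^14*6, beta has omega^9*7
Term 2: alpha has omega^0*0, beta has omega^5*3
Result: alpha > beta

alpha > beta


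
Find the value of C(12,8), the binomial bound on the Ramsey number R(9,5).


R(9,5) <= C(9+5-2, 9-1) = C(12, 8)
C(12, 8) = 12! / (8! * 4!)
= 495

495


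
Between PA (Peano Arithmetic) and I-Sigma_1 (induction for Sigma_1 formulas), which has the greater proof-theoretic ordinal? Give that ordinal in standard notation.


Proof-theoretic ordinal of PA (Peano Arithmetic): epsilon_0
Proof-theoretic ordinal of I-Sigma_1 (induction for Sigma_1 formulas): omega^omega
Comparing: omega^omega < epsilon_0.
The larger ordinal is epsilon_0 (from PA (Peano Arithmetic)).

epsilon_0


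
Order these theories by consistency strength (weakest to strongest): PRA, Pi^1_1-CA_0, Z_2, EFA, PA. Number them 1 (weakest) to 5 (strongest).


Ordering by consistency strength:
1. EFA
2. PRA
3. PA
4. Pi^1_1-CA_0
5. Z_2


PRA=2, Pi^1_1-CA_0=4, Z_2=5, EFA=1, PA=3


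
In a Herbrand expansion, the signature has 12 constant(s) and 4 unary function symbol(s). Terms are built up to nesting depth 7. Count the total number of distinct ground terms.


Herbrand terms by depth:
Depth 0: 12 constants
Depth 1: 48 new terms (running total: 60)
Depth 2: 192 new terms (running total: 252)
Depth 3: 768 new terms (running total: 1020)
Depth 4: 3072 new terms (running total: 4092)
Depth 5: 12288 new terms (running total: 16380)
Depth 6: 49152 new terms (running total: 65532)
Depth 7: 196608 new terms (running total: 262140)
Total distinct ground terms = 262140

262140


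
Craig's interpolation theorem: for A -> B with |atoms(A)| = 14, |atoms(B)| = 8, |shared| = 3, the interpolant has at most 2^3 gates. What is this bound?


Shared atoms = 3
Craig interpolant size bound = 2^3
= 8

8


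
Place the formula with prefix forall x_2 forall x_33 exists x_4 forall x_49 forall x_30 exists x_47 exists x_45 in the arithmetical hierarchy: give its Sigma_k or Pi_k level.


Leading quantifier is forall, so the class is Pi.
Number of quantifier blocks = alternations + 1 = 3 + 1 = 4.
Classification: Pi_4

Pi_4


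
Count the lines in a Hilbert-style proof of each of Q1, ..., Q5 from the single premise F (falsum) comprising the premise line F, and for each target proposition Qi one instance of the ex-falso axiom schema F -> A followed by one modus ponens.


Ex falso, line by line:
- 1 premise line (F)
- 5 targets, each needing 1 axiom instance (F -> Qi) + 1 MP = 2 lines: 2 * 5 = 10
Total = 1 + 10 = 11 lines.

11


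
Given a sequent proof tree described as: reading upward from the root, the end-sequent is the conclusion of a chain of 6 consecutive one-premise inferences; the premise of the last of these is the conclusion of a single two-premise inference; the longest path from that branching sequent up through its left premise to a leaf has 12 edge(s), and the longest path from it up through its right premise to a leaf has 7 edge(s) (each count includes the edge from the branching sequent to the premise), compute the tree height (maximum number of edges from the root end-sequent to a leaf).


Longest path through the left premise: 12 edges (measured from the branching sequent)
Longest path through the right premise: 7 edges
Height of the subtree rooted at the branching sequent: max(12, 7) = 12
The branching sequent sits 6 edges above the root (the chain of one-premise inferences), so height = 12 + 6 = 18

18


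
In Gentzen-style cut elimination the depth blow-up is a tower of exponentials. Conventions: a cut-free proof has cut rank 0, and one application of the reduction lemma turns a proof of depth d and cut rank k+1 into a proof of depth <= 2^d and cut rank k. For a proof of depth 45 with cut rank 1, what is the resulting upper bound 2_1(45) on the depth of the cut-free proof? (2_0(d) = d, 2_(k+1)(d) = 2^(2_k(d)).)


Each rank reduction sends depth d to at most 2^d; cut rank r needs r reductions.
2_0(45) = 45
2_1(45) = 2^45 = 35184372088832
Cut-free depth bound = 35184372088832

35184372088832


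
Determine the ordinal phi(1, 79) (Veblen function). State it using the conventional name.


phi(1, 79):
phi(1, beta) = epsilon_beta (the beta-th epsilon number).
phi(1, 79) = epsilon_79

epsilon_79


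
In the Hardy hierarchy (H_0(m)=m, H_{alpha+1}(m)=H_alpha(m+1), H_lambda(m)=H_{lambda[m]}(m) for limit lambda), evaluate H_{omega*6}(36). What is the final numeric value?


H_{omega*6}(36):
For the Hardy hierarchy, H_{omega*k}(n) = 2^k * n.
2^6 = 64.
64 * 36 = 2304

2304


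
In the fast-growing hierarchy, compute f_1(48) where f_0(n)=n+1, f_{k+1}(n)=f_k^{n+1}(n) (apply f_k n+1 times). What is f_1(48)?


f_1(48) = f_0^49(48)
f_0 adds 1 each time, applied 49 times.
f_1(48) = 48 + 49 = 97

97


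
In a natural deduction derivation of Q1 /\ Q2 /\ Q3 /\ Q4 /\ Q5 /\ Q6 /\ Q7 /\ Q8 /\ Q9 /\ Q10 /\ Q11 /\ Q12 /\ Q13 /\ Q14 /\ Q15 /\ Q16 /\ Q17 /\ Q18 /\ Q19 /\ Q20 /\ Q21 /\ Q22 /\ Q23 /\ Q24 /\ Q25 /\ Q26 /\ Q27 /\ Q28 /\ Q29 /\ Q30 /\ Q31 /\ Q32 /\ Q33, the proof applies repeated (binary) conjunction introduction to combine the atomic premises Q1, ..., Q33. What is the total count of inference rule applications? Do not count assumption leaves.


The target conjunction has 33 conjuncts, i.e. 32 binary /\ connectives.
Each conjunction-intro joins two pieces, so 33 atoms require 33-1 = 32 applications.
Total inference nodes = 32

32


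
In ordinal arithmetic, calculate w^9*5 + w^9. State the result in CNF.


Ordinal addition w^9*5 + w^9:
Both terms have the same exponent 9.
w^e*c + w^e*d = w^e*(c+d).
Result = w^9*(5+1) = w^9*6

w^9*6


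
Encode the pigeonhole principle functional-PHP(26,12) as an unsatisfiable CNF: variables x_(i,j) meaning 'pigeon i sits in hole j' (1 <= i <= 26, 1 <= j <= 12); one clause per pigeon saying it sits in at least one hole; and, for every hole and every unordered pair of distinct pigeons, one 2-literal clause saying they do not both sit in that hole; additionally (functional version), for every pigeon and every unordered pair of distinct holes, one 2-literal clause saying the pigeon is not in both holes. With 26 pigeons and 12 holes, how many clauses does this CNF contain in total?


functional-PHP(26,12): 26 pigeons, 12 holes, 26*12 = 312 variables.
- pigeon clauses: one per pigeon -> 26 clauses
- hole clauses: 12 holes * C(26,2) = 12 * 325 -> 3900 clauses
- functional clauses: 26 pigeons * C(12,2) = 26 * 66 -> 1716 clauses
Total clauses = 26 + 3900 + 1716 = 5642

5642


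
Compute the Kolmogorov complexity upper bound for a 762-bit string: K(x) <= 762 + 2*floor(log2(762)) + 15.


floor(log2(762)) = 9
2 * 9 = 18
K(x) <= 762 + 18 + 15 = 795

795


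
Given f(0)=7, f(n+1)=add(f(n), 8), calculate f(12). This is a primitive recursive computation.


f(0) = 7
f(1) = add(f(0), 8) = add(7, 8) = 15
f(2) = add(f(1), 8) = add(15, 8) = 23
f(3) = add(f(2), 8) = add(23, 8) = 31
f(4) = add(f(3), 8) = add(31, 8) = 39
f(5) = add(f(4), 8) = add(39, 8) = 47
f(6) = add(f(5), 8) = add(47, 8) = 55
f(7) = add(f(6), 8) = add(55, 8) = 63
f(8) = add(f(7), 8) = add(63, 8) = 71
f(9) = add(f(8), 8) = add(71, 8) = 79
f(10) = add(f(9), 8) = add(79, 8) = 87
f(11) = add(f(10), 8) = add(87, 8) = 95
f(12) = add(f(11), 8) = add(95, 8) = 103


103


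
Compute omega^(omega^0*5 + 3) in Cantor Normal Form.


omega^(omega^0*5 + 3):
omega^0 = 1, so the exponent is 5 + 3 = 8 (finite ordinal addition).
Result = omega^8, already a single CNF term.

omega^8


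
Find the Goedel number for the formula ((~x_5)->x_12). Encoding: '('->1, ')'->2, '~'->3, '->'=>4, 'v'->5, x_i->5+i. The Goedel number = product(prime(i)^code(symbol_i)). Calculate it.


Formula: ((~x_5)->x_12)
Symbol codes: [1, 1, 3, 10, 2, 4, 17, 2]
Primes: [2, 3, 5, 7, 11, 13, 17, 19]
p_1^1 = 2^1 = 2
p_2^1 = 3^1 = 3
p_3^3 = 5^3 = 125
p_4^10 = 7^10 = 282475249
p_5^2 = 11^2 = 121
p_6^4 = 13^4 = 28561
p_7^17 = 17^17 = 827240261886336764177
p_8^2 = 19^2 = 361
Product = 218644878224892892563076369038250790244750

218644878224892892563076369038250790244750


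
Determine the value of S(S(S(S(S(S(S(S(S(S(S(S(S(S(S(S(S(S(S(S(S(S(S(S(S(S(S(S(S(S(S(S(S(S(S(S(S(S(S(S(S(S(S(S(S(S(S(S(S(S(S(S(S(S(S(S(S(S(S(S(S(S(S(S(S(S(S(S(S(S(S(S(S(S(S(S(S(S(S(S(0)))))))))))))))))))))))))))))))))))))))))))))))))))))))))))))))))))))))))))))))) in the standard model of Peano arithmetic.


Counting successors applied to 0:
80 applications of S to 0 = 80

80


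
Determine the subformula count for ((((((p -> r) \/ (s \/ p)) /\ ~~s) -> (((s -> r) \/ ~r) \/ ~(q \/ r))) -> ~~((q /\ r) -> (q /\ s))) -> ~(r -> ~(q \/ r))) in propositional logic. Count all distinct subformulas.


Formula: ((((((p -> r) \/ (s \/ p)) /\ ~~s) -> (((s -> r) \/ ~r) \/ ~(q \/ r))) -> ~~((q /\ r) -> (q /\ s))) -> ~(r -> ~(q \/ r)))
Subformulas found:
  1. r
  2. q
  3. s
  4. p
  5. ~r
  6. ~s
  7. ~~s
  8. (s -> r)
  9. (q \/ r)
  10. (q /\ r)
  11. (s \/ p)
  12. (p -> r)
  13. (q /\ s)
  14. ~(q \/ r)
  15. ((s -> r) \/ ~r)
  16. (r -> ~(q \/ r))
  17. ~(r -> ~(q \/ r))
  18. ((p -> r) \/ (s \/ p))
  19. ((q /\ r) -> (q /\ s))
  20. ~((q /\ r) -> (q /\ s))
  21. ~~((q /\ r) -> (q /\ s))
  22. (((s -> r) \/ ~r) \/ ~(q \/ r))
  23. (((p -> r) \/ (s \/ p)) /\ ~~s)
  24. ((((p -> r) \/ (s \/ p)) /\ ~~s) -> (((s -> r) \/ ~r) \/ ~(q \/ r)))
  25. (((((p -> r) \/ (s \/ p)) /\ ~~s) -> (((s -> r) \/ ~r) \/ ~(q \/ r))) -> ~~((q /\ r) -> (q /\ s)))
  26. ((((((p -> r) \/ (s \/ p)) /\ ~~s) -> (((s -> r) \/ ~r) \/ ~(q \/ r))) -> ~~((q /\ r) -> (q /\ s))) -> ~(r -> ~(q \/ r)))
Total distinct subformulas = 26

26
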